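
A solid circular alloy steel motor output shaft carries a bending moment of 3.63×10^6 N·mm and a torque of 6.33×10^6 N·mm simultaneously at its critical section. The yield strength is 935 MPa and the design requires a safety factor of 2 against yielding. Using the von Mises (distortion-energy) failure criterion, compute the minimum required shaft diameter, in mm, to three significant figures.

d = 52.3 mm

σ_allow = σ_y/n = 935/2 = 467.5 MPa.
For a solid shaft σ_b = 32M/(πd³) and τ = 16T/(πd³), so the von Mises stress is σ' = (16/πd³)·√(4M²+3T²).
√(4M²+3T²) = √(4×(3.630×10^6)² + 3×(6.330×10^6)²) = 1.315×10^7 N·mm.
d³ = 16×1.315×10^7/(π×467.5) = 143300 mm³.
d = 52.32 mm.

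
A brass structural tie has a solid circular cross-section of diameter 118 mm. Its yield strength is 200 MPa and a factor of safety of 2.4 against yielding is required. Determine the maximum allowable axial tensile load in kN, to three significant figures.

σ_allow = 200/2.4 = 83.33 MPa.
A = πd²/4 = π×118²/4 = 10940 mm².
F_allow = σ_allow × A = 83.33×10940 = 911300 N.

F_allow = 911 kN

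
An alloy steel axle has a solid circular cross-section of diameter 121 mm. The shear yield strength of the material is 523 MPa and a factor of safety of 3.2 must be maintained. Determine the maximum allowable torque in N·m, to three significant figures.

τ_allow = 523/3.2 = 163.4 MPa.
For a solid shaft T_allow = τ_allow·πd³/16; πd³/16 = π×121³/16 = 347800 mm³.
T_allow = 163.4×347800 = 5.685×10^7 N·mm = 56850 N·m.

T_allow = 56900 N·m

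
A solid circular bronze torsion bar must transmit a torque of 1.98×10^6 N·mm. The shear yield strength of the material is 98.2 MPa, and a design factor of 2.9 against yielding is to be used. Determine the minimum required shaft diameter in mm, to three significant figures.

d = 66.8 mm

Allowable shear stress τ_allow = 98.2/2.9 = 33.86 MPa.
For a solid shaft τ = 16T/(πd³), so d³ = 16T/(π τ_allow) = 16×1980000/(π×33.86) = 297800 mm³.
d = (297800)^(1/3) = 66.78 mm.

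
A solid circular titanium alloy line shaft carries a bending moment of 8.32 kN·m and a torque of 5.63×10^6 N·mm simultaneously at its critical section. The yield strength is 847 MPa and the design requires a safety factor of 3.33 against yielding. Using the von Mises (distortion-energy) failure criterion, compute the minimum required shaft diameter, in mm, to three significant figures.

σ_allow = σ_y/n = 847/3.33 = 254.4 MPa.
For a solid shaft σ_b = 32M/(πd³) and τ = 16T/(πd³), so the von Mises stress is σ' = (16/πd³)·√(4M²+3T²).
√(4M²+3T²) = √(4×(8.320×10^6)² + 3×(5.630×10^6)²) = 1.929×10^7 N·mm.
d³ = 16×1.929×10^7/(π×254.4) = 386200 mm³.
d = 72.82 mm.

d = 72.8 mm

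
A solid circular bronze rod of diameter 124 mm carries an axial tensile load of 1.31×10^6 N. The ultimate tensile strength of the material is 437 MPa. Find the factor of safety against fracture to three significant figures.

A = πd²/4 = 12080 mm².
σ = F/A = 1310000/12080 = 108.5 MPa.
n = 437/108.5 = 4.029.

n = 4.03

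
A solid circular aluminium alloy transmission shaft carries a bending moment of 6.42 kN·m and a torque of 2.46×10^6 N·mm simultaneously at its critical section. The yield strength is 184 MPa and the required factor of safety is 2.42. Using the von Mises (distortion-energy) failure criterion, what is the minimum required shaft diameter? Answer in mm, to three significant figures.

d = 96.8 mm

σ_allow = σ_y/n = 184/2.42 = 76.03 MPa.
For a solid shaft σ_b = 32M/(πd³) and τ = 16T/(πd³), so the von Mises stress is σ' = (16/πd³)·√(4M²+3T²).
√(4M²+3T²) = √(4×(6.420×10^6)² + 3×(2.460×10^6)²) = 1.353×10^7 N·mm.
d³ = 16×1.353×10^7/(π×76.03) = 906200 mm³.
d = 96.77 mm.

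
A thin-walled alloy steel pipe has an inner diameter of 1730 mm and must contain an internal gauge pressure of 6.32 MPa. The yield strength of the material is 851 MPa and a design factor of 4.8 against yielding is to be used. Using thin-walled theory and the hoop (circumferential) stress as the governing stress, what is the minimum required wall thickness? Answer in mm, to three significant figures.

t = 30.8 mm

σ_allow = 851/4.8 = 177.3 MPa.
Hoop stress σ_h = pD/(2t), so t = pD/(2σ_allow) = 6.32×1730/(2×177.3) = 30.84 mm.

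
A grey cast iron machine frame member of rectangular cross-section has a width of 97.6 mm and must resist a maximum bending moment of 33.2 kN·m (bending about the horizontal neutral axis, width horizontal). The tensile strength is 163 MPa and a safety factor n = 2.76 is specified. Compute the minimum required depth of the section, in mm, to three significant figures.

h = 186 mm

σ_allow = 163/2.76 = 59.06 MPa.
For a rectangular section σ = 6M/(bh²), so h² = 6M/(b σ_allow) = 6×3.3200×10^7/(97.6×59.06) = 34560 mm².
h = 185.9 mm.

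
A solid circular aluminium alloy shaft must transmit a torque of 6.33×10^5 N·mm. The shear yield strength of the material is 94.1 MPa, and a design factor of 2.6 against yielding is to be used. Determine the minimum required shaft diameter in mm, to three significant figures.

d = 44.7 mm

Allowable shear stress τ_allow = 94.1/2.6 = 36.19 MPa.
For a solid shaft τ = 16T/(πd³), so d³ = 16T/(π τ_allow) = 16×633000/(π×36.19) = 89080 mm³.
d = (89080)^(1/3) = 44.66 mm.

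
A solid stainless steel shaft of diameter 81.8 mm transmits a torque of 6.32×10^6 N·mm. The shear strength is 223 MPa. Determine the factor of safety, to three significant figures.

n = 3.79

τ = 16T/(πd³) = 16×6320000/(π×81.8³) = 58.81 MPa.
n = τ_limit/τ = 223/58.81 = 3.792.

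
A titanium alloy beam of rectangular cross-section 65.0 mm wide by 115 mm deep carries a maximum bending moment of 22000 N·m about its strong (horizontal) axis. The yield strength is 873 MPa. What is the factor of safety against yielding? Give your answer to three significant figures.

n = 5.69

Section modulus S = bh²/6 = 65.0×115²/6 = 143300 mm³.
σ = M/S = 2.2000×10^7/143300 = 153.6 MPa.
n = 873/153.6 = 5.685.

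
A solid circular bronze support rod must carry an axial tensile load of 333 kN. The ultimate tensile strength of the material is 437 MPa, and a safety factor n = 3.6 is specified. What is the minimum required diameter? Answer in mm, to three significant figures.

d = 59.1 mm

Allowable stress σ_allow = 437/3.6 = 121.4 MPa.
Required area A = F/σ_allow = 333000/121.4 = 2743 mm².
A = πd²/4 → d = √(4A/π) = 59.10 mm.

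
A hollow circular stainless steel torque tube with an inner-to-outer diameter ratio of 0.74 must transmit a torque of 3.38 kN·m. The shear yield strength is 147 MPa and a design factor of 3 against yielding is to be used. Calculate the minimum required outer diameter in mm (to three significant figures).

τ_allow = 147/3 = 49.00 MPa.
For a hollow shaft τ = 16T/[πd_o³(1−k⁴)] with k = 0.74, so 1−k⁴ = 0.7001.
d_o³ = 16T/[π τ_allow (1−k⁴)] = 16×3380000/(π×49.00×0.7001) = 501800 mm³.
d_o = 79.46 mm.

d_o = 79.5 mm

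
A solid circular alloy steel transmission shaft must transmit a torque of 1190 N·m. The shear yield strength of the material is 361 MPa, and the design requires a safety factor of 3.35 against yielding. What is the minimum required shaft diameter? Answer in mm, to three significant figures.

d = 38.3 mm

Allowable shear stress τ_allow = 361/3.35 = 107.8 MPa.
For a solid shaft τ = 16T/(πd³), so d³ = 16T/(π τ_allow) = 16×1190000/(π×107.8) = 56240 mm³.
d = (56240)^(1/3) = 38.31 mm.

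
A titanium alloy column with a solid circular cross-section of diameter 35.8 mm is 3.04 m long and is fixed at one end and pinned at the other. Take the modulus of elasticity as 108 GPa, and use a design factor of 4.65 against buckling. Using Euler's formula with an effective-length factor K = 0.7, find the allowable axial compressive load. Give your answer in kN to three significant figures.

P_allow = 4.08 kN

I = πd⁴/64 = π×35.8⁴/64 = 80630 mm⁴.
Effective length L_e = KL = 0.7×3.04 m = 2128 mm.
Euler critical load P_cr = π²EI/L_e² = π²×108000×80630/2128² = 18980 N.
P_allow = P_cr/n = 18980/4.65 = 4082 N.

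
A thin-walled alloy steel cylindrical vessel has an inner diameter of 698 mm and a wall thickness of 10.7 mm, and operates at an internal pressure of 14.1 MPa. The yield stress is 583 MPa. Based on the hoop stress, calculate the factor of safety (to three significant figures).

σ_h = pD/(2t) = 14.1×698/(2×10.7) = 459.9 MPa.
n = 583/459.9 = 1.268.

n = 1.27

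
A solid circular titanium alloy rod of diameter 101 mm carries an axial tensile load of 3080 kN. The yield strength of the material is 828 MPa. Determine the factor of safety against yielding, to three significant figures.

A = πd²/4 = 8012 mm².
σ = F/A = 3080000/8012 = 384.4 MPa.
n = 828/384.4 = 2.154.

n = 2.15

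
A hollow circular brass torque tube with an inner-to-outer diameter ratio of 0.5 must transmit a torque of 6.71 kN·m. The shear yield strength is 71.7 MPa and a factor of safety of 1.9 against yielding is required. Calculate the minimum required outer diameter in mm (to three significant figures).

d_o = 98.9 mm

τ_allow = 71.7/1.9 = 37.74 MPa.
For a hollow shaft τ = 16T/[πd_o³(1−k⁴)] with k = 0.5, so 1−k⁴ = 0.9375.
d_o³ = 16T/[π τ_allow (1−k⁴)] = 16×6710000/(π×37.74×0.9375) = 966000 mm³.
d_o = 98.85 mm.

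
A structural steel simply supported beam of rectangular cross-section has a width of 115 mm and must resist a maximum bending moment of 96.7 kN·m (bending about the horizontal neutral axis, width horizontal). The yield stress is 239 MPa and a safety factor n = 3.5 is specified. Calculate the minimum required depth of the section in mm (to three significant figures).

σ_allow = 239/3.5 = 68.29 MPa.
For a rectangular section σ = 6M/(bh²), so h² = 6M/(b σ_allow) = 6×9.6700×10^7/(115×68.29) = 73880 mm².
h = 271.8 mm.

h = 272 mm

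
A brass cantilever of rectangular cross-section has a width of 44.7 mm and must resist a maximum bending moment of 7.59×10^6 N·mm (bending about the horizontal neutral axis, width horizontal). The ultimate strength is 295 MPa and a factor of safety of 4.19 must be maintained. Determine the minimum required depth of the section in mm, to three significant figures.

h = 120 mm

σ_allow = 295/4.19 = 70.41 MPa.
For a rectangular section σ = 6M/(bh²), so h² = 6M/(b σ_allow) = 6×7590000/(44.7×70.41) = 14470 mm².
h = 120.3 mm.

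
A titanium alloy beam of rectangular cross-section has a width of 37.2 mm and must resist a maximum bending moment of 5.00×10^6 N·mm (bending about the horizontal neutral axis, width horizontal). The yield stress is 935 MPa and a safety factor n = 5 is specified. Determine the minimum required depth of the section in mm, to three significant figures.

h = 65.7 mm

σ_allow = 935/5 = 187.0 MPa.
For a rectangular section σ = 6M/(bh²), so h² = 6M/(b σ_allow) = 6×5000000/(37.2×187.0) = 4313 mm².
h = 65.67 mm.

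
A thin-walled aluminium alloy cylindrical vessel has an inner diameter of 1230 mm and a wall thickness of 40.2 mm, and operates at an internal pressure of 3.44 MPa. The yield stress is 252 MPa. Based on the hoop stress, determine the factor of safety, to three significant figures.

σ_h = pD/(2t) = 3.44×1230/(2×40.2) = 52.63 MPa.
n = 252/52.63 = 4.788.

n = 4.79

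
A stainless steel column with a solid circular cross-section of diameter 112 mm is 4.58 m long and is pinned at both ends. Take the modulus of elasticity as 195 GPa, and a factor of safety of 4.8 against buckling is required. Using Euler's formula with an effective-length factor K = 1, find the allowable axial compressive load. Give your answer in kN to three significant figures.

I = πd⁴/64 = π×112⁴/64 = 7.724×10^6 mm⁴.
Effective length L_e = KL = 1×4.58 m = 4580 mm.
Euler critical load P_cr = π²EI/L_e² = π²×195000×7.724×10^6/4580² = 708700 N.
P_allow = P_cr/n = 708700/4.8 = 147600 N.

P_allow = 148 kN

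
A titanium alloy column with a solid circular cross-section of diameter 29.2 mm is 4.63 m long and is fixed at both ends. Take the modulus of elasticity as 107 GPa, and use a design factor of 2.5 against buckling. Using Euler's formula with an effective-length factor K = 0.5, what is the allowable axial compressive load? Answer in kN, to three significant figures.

P_allow = 2.81 kN

I = πd⁴/64 = π×29.2⁴/64 = 35690 mm⁴.
Effective length L_e = KL = 0.5×4.63 m = 2315 mm.
Euler critical load P_cr = π²EI/L_e² = π²×107000×35690/2315² = 7032 N.
P_allow = P_cr/n = 7032/2.5 = 2813 N.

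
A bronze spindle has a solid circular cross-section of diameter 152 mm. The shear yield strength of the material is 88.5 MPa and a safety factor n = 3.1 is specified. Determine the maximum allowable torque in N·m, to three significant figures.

τ_allow = 88.5/3.1 = 28.55 MPa.
For a solid shaft T_allow = τ_allow·πd³/16; πd³/16 = π×152³/16 = 689500 mm³.
T_allow = 28.55×689500 = 1.969×10^7 N·mm = 19690 N·m.

T_allow = 19700 N·m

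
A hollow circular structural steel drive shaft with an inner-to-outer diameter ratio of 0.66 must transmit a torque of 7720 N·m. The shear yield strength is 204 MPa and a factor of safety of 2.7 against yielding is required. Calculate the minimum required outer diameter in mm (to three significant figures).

d_o = 86.3 mm

τ_allow = 204/2.7 = 75.56 MPa.
For a hollow shaft τ = 16T/[πd_o³(1−k⁴)] with k = 0.66, so 1−k⁴ = 0.8103.
d_o³ = 16T/[π τ_allow (1−k⁴)] = 16×7720000/(π×75.56×0.8103) = 642200 mm³.
d_o = 86.28 mm.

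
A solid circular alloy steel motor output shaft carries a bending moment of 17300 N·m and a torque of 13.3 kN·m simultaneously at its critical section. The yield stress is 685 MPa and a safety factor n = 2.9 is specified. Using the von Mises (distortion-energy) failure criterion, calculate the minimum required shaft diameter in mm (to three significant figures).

d = 96.4 mm

σ_allow = σ_y/n = 685/2.9 = 236.2 MPa.
For a solid shaft σ_b = 32M/(πd³) and τ = 16T/(πd³), so the von Mises stress is σ' = (16/πd³)·√(4M²+3T²).
√(4M²+3T²) = √(4×(1.730×10^7)² + 3×(1.330×10^7)²) = 4.157×10^7 N·mm.
d³ = 16×4.157×10^7/(π×236.2) = 896200 mm³.
d = 96.41 mm.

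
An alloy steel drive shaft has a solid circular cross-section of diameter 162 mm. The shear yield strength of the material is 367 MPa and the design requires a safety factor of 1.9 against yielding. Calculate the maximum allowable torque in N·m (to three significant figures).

T_allow = 1.61×10^5 N·m

τ_allow = 367/1.9 = 193.2 MPa.
For a solid shaft T_allow = τ_allow·πd³/16; πd³/16 = π×162³/16 = 834800 mm³.
T_allow = 193.2×834800 = 1.612×10^8 N·mm = 161200 N·m.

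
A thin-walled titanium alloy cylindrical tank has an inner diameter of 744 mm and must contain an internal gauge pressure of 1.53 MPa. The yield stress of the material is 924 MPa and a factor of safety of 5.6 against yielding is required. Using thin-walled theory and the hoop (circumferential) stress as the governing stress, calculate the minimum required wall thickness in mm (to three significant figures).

σ_allow = 924/5.6 = 165.0 MPa.
Hoop stress σ_h = pD/(2t), so t = pD/(2σ_allow) = 1.53×744/(2×165.0) = 3.449 mm.

t = 3.45 mm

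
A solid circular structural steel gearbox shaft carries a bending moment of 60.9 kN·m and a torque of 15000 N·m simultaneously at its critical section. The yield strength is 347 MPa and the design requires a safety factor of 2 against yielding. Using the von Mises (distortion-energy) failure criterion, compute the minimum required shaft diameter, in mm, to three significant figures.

d = 154 mm

σ_allow = σ_y/n = 347/2 = 173.5 MPa.
For a solid shaft σ_b = 32M/(πd³) and τ = 16T/(πd³), so the von Mises stress is σ' = (16/πd³)·√(4M²+3T²).
√(4M²+3T²) = √(4×(6.090×10^7)² + 3×(1.500×10^7)²) = 1.245×10^8 N·mm.
d³ = 16×1.245×10^8/(π×173.5) = 3.656×10^6 mm³.
d = 154.0 mm.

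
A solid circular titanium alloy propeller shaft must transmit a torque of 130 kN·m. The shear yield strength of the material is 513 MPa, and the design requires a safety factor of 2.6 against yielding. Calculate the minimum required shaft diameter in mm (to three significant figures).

Allowable shear stress τ_allow = 513/2.6 = 197.3 MPa.
For a solid shaft τ = 16T/(πd³), so d³ = 16T/(π τ_allow) = 16×1.3000×10^8/(π×197.3) = 3.356×10^6 mm³.
d = (3.356×10^6)^(1/3) = 149.7 mm.

d = 150 mm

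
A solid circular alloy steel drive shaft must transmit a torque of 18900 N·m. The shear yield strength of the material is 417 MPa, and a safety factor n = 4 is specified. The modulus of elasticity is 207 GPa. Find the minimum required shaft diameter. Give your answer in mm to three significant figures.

d = 97.4 mm

Allowable shear stress τ_allow = 417/4 = 104.2 MPa.
For a solid shaft τ = 16T/(πd³), so d³ = 16T/(π τ_allow) = 16×1.8900×10^7/(π×104.2) = 923300 mm³.
d = (923300)^(1/3) = 97.38 mm.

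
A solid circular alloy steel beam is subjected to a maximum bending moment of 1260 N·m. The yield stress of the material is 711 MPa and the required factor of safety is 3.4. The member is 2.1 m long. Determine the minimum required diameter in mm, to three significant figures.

d = 39.4 mm

σ_allow = 711/3.4 = 209.1 MPa.
For a solid circular section σ = 32M/(πd³), so d³ = 32M/(π σ_allow) = 32×1260000/(π×209.1) = 61370 mm³.
d = 39.45 mm.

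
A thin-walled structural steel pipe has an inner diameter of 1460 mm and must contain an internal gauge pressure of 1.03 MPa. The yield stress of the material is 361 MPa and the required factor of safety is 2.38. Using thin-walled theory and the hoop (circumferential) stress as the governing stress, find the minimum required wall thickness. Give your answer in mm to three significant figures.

σ_allow = 361/2.38 = 151.7 MPa.
Hoop stress σ_h = pD/(2t), so t = pD/(2σ_allow) = 1.03×1460/(2×151.7) = 4.957 mm.

t = 4.96 mm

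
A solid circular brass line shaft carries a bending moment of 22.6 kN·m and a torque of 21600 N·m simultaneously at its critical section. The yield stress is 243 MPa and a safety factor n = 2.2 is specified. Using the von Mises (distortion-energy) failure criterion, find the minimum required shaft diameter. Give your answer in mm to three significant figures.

d = 139 mm

σ_allow = σ_y/n = 243/2.2 = 110.5 MPa.
For a solid shaft σ_b = 32M/(πd³) and τ = 16T/(πd³), so the von Mises stress is σ' = (16/πd³)·√(4M²+3T²).
√(4M²+3T²) = √(4×(2.260×10^7)² + 3×(2.160×10^7)²) = 5.867×10^7 N·mm.
d³ = 16×5.867×10^7/(π×110.5) = 2.705×10^6 mm³.
d = 139.3 mm.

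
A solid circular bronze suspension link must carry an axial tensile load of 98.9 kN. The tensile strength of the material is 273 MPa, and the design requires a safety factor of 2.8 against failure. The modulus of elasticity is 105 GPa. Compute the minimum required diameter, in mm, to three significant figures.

Allowable stress σ_allow = 273/2.8 = 97.50 MPa.
Required area A = F/σ_allow = 98900/97.50 = 1014 mm².
A = πd²/4 → d = √(4A/π) = 35.94 mm.

d = 35.9 mm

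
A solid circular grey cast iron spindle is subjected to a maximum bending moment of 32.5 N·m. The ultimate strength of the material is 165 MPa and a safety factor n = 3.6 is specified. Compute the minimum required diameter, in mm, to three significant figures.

σ_allow = 165/3.6 = 45.83 MPa.
For a solid circular section σ = 32M/(πd³), so d³ = 32M/(π σ_allow) = 32×32500/(π×45.83) = 7223 mm³.
d = 19.33 mm.

d = 19.3 mm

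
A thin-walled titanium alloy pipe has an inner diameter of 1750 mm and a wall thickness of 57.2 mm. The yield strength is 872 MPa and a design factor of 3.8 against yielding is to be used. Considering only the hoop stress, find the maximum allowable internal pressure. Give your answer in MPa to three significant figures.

σ_allow = 872/3.8 = 229.5 MPa.
σ_h = pD/(2t) → p_allow = 2σ_allow t/D = 2×229.5×57.2/1750 = 15.00 MPa.

p_allow = 15.0 MPa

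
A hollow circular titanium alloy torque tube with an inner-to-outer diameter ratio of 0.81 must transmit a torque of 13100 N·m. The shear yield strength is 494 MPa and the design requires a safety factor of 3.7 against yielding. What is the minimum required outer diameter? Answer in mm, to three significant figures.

τ_allow = 494/3.7 = 133.5 MPa.
For a hollow shaft τ = 16T/[πd_o³(1−k⁴)] with k = 0.81, so 1−k⁴ = 0.5695.
d_o³ = 16T/[π τ_allow (1−k⁴)] = 16×1.3100×10^7/(π×133.5×0.5695) = 877400 mm³.
d_o = 95.73 mm.

d_o = 95.7 mm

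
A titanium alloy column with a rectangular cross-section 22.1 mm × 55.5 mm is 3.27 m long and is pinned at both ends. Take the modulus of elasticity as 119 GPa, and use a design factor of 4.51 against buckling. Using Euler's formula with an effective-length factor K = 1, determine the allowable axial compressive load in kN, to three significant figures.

Buckling occurs about the weak axis: I_min = h·b³/12 = 55.5×22.1³/12 = 49920 mm⁴ (b = 22.1 mm is the smaller dimension).
Effective length L_e = KL = 1×3.27 m = 3270 mm.
Euler critical load P_cr = π²EI/L_e² = π²×119000×49920/3270² = 5483 N.
P_allow = P_cr/n = 5483/4.51 = 1216 N.

P_allow = 1.22 kN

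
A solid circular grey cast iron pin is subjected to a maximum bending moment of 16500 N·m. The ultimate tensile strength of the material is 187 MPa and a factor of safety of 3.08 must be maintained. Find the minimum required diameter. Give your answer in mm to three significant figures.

σ_allow = 187/3.08 = 60.71 MPa.
For a solid circular section σ = 32M/(πd³), so d³ = 32M/(π σ_allow) = 32×1.6500×10^7/(π×60.71) = 2.768×10^6 mm³.
d = 140.4 mm.

d = 140 mm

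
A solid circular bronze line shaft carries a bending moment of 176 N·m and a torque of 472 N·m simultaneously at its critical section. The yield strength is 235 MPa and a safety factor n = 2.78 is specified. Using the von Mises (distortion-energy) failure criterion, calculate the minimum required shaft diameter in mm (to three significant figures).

d = 37.7 mm

σ_allow = σ_y/n = 235/2.78 = 84.53 MPa.
For a solid shaft σ_b = 32M/(πd³) and τ = 16T/(πd³), so the von Mises stress is σ' = (16/πd³)·√(4M²+3T²).
√(4M²+3T²) = √(4×(176000)² + 3×(472000)²) = 890100 N·mm.
d³ = 16×890100/(π×84.53) = 53630 mm³.
d = 37.71 mm.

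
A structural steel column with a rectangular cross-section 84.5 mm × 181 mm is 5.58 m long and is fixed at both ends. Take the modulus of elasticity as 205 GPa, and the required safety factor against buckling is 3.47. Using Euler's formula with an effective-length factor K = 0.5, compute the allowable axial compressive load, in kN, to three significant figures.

P_allow = 682 kN

Buckling occurs about the weak axis: I_min = h·b³/12 = 181×84.5³/12 = 9.101×10^6 mm⁴ (b = 84.5 mm is the smaller dimension).
Effective length L_e = KL = 0.5×5.58 m = 2790 mm.
Euler critical load P_cr = π²EI/L_e² = π²×205000×9.101×10^6/2790² = 2.365×10^6 N.
P_allow = P_cr/n = 2.365×10^6/3.47 = 681700 N.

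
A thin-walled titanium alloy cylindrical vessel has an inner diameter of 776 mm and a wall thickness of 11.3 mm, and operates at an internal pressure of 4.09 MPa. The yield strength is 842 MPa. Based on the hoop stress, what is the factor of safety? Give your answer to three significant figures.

n = 6.00

σ_h = pD/(2t) = 4.09×776/(2×11.3) = 140.4 MPa.
n = 842/140.4 = 5.996.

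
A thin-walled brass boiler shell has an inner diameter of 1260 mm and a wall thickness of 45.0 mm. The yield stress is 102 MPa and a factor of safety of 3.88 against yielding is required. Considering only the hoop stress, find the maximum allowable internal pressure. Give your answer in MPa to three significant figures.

p_allow = 1.88 MPa

σ_allow = 102/3.88 = 26.29 MPa.
σ_h = pD/(2t) → p_allow = 2σ_allow t/D = 2×26.29×45.0/1260 = 1.878 MPa.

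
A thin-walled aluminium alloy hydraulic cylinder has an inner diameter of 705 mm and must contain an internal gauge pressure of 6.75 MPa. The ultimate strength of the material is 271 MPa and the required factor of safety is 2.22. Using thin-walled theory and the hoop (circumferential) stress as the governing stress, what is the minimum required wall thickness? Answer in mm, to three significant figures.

σ_allow = 271/2.22 = 122.1 MPa.
Hoop stress σ_h = pD/(2t), so t = pD/(2σ_allow) = 6.75×705/(2×122.1) = 19.49 mm.

t = 19.5 mm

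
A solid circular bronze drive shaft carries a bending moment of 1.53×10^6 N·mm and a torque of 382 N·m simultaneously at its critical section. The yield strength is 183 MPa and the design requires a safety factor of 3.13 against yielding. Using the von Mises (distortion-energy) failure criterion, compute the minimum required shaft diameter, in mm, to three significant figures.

σ_allow = σ_y/n = 183/3.13 = 58.47 MPa.
For a solid shaft σ_b = 32M/(πd³) and τ = 16T/(πd³), so the von Mises stress is σ' = (16/πd³)·√(4M²+3T²).
√(4M²+3T²) = √(4×(1.530×10^6)² + 3×(382000)²) = 3.131×10^6 N·mm.
d³ = 16×3.131×10^6/(π×58.47) = 272700 mm³.
d = 64.85 mm.

d = 64.8 mm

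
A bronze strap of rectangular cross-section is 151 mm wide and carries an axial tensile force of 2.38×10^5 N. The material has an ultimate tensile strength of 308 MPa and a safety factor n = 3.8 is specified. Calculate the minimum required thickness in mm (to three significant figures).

t = 19.4 mm

σ_allow = 308/3.8 = 81.05 MPa.
Required area A = F/σ_allow = 238000/81.05 = 2936 mm².
t = A/w = 2936/151 = 19.45 mm.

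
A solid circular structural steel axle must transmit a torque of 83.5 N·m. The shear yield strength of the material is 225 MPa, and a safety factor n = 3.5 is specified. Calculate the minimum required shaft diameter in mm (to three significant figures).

Allowable shear stress τ_allow = 225/3.5 = 64.29 MPa.
For a solid shaft τ = 16T/(πd³), so d³ = 16T/(π τ_allow) = 16×83500/(π×64.29) = 6615 mm³.
d = (6615)^(1/3) = 18.77 mm.

d = 18.8 mm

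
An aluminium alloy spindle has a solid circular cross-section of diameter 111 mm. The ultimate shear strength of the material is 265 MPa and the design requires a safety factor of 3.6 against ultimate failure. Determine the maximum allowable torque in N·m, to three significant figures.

T_allow = 19800 N·m

τ_allow = 265/3.6 = 73.61 MPa.
For a solid shaft T_allow = τ_allow·πd³/16; πd³/16 = π×111³/16 = 268500 mm³.
T_allow = 73.61×268500 = 1.977×10^7 N·mm = 19770 N·m.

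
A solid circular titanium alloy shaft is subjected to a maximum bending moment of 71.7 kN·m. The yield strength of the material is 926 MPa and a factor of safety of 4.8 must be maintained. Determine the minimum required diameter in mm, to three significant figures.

d = 156 mm

σ_allow = 926/4.8 = 192.9 MPa.
For a solid circular section σ = 32M/(πd³), so d³ = 32M/(π σ_allow) = 32×7.1700×10^7/(π×192.9) = 3.786×10^6 mm³.
d = 155.9 mm.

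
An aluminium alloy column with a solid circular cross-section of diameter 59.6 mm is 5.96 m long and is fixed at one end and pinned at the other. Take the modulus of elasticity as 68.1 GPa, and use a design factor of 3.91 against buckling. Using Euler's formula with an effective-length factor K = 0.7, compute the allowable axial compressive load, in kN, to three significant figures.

P_allow = 6.12 kN

I = πd⁴/64 = π×59.6⁴/64 = 619400 mm⁴.
Effective length L_e = KL = 0.7×5.96 m = 4172 mm.
Euler critical load P_cr = π²EI/L_e² = π²×68100×619400/4172² = 23920 N.
P_allow = P_cr/n = 23920/3.91 = 6117 N.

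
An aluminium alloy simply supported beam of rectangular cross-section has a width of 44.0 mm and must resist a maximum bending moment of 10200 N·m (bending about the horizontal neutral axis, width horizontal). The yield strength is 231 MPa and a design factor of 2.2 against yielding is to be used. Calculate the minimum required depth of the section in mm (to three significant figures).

σ_allow = 231/2.2 = 105.0 MPa.
For a rectangular section σ = 6M/(bh²), so h² = 6M/(b σ_allow) = 6×1.0200×10^7/(44.0×105.0) = 13250 mm².
h = 115.1 mm.

h = 115 mm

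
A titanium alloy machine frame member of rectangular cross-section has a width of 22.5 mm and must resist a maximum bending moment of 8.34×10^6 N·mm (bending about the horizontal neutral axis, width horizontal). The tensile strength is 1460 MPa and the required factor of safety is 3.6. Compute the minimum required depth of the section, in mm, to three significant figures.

h = 74.1 mm

σ_allow = 1460/3.6 = 405.6 MPa.
For a rectangular section σ = 6M/(bh²), so h² = 6M/(b σ_allow) = 6×8340000/(22.5×405.6) = 5484 mm².
h = 74.05 mm.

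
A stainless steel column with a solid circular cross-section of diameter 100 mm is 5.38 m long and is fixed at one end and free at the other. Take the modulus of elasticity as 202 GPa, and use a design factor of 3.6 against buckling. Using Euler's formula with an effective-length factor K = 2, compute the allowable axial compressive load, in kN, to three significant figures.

I = πd⁴/64 = π×100⁴/64 = 4.909×10^6 mm⁴.
Effective length L_e = KL = 2×5.38 m = 10760 mm.
Euler critical load P_cr = π²EI/L_e² = π²×202000×4.909×10^6/10760² = 84530 N.
P_allow = P_cr/n = 84530/3.6 = 23480 N.

P_allow = 23.5 kN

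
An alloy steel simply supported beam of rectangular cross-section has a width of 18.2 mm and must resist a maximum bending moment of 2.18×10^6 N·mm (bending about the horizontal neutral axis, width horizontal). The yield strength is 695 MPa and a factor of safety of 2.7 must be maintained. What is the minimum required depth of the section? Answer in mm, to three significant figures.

h = 52.8 mm

σ_allow = 695/2.7 = 257.4 MPa.
For a rectangular section σ = 6M/(bh²), so h² = 6M/(b σ_allow) = 6×2180000/(18.2×257.4) = 2792 mm².
h = 52.84 mm.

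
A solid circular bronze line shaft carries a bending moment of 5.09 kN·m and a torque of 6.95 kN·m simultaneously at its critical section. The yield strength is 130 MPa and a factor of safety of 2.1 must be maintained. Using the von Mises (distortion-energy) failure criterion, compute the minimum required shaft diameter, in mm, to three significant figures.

σ_allow = σ_y/n = 130/2.1 = 61.90 MPa.
For a solid shaft σ_b = 32M/(πd³) and τ = 16T/(πd³), so the von Mises stress is σ' = (16/πd³)·√(4M²+3T²).
√(4M²+3T²) = √(4×(5.090×10^6)² + 3×(6.950×10^6)²) = 1.577×10^7 N·mm.
d³ = 16×1.577×10^7/(π×61.90) = 1.297×10^6 mm³.
d = 109.1 mm.

d = 109 mm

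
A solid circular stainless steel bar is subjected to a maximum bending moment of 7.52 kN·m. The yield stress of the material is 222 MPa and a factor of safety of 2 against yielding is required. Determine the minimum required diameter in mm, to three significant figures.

d = 88.4 mm

σ_allow = 222/2 = 111.0 MPa.
For a solid circular section σ = 32M/(πd³), so d³ = 32M/(π σ_allow) = 32×7520000/(π×111.0) = 690100 mm³.
d = 88.37 mm.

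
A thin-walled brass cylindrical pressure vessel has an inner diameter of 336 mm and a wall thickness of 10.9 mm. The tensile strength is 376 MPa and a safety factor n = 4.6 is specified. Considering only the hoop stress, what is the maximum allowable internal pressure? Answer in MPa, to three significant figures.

p_allow = 5.30 MPa

σ_allow = 376/4.6 = 81.74 MPa.
σ_h = pD/(2t) → p_allow = 2σ_allow t/D = 2×81.74×10.9/336 = 5.303 MPa.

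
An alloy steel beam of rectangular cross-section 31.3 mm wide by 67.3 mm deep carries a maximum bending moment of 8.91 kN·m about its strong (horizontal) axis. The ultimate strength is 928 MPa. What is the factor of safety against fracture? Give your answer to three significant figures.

n = 2.46

Section modulus S = bh²/6 = 31.3×67.3²/6 = 23630 mm³.
σ = M/S = 8910000/23630 = 377.1 MPa.
n = 928/377.1 = 2.461.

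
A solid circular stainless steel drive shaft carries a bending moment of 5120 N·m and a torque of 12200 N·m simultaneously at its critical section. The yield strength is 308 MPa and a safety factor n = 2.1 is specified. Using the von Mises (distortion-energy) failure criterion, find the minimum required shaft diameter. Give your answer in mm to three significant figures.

σ_allow = σ_y/n = 308/2.1 = 146.7 MPa.
For a solid shaft σ_b = 32M/(πd³) and τ = 16T/(πd³), so the von Mises stress is σ' = (16/πd³)·√(4M²+3T²).
√(4M²+3T²) = √(4×(5.120×10^6)² + 3×(1.220×10^7)²) = 2.348×10^7 N·mm.
d³ = 16×2.348×10^7/(π×146.7) = 815400 mm³.
d = 93.42 mm.

d = 93.4 mm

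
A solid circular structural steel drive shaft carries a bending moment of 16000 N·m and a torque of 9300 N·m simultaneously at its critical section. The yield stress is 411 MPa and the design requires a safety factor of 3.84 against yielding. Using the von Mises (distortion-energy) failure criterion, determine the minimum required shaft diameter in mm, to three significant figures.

d = 119 mm

σ_allow = σ_y/n = 411/3.84 = 107.0 MPa.
For a solid shaft σ_b = 32M/(πd³) and τ = 16T/(πd³), so the von Mises stress is σ' = (16/πd³)·√(4M²+3T²).
√(4M²+3T²) = √(4×(1.600×10^7)² + 3×(9.300×10^6)²) = 3.583×10^7 N·mm.
d³ = 16×3.583×10^7/(π×107.0) = 1.705×10^6 mm³.
d = 119.5 mm.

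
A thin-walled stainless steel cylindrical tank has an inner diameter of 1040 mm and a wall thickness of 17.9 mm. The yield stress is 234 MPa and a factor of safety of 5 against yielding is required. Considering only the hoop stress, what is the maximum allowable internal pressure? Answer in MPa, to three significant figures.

p_allow = 1.61 MPa

σ_allow = 234/5 = 46.80 MPa.
σ_h = pD/(2t) → p_allow = 2σ_allow t/D = 2×46.80×17.9/1040 = 1.611 MPa.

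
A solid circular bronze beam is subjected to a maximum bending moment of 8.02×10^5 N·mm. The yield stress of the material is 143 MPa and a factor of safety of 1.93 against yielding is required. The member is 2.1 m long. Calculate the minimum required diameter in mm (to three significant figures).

σ_allow = 143/1.93 = 74.09 MPa.
For a solid circular section σ = 32M/(πd³), so d³ = 32M/(π σ_allow) = 32×802000/(π×74.09) = 110300 mm³.
d = 47.95 mm.

d = 48.0 mm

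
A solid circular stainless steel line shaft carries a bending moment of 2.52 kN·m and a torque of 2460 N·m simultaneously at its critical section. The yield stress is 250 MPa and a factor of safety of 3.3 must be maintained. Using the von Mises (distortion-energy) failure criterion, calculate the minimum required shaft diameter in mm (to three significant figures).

σ_allow = σ_y/n = 250/3.3 = 75.76 MPa.
For a solid shaft σ_b = 32M/(πd³) and τ = 16T/(πd³), so the von Mises stress is σ' = (16/πd³)·√(4M²+3T²).
√(4M²+3T²) = √(4×(2.520×10^6)² + 3×(2.460×10^6)²) = 6.600×10^6 N·mm.
d³ = 16×6.600×10^6/(π×75.76) = 443700 mm³.
d = 76.27 mm.

d = 76.3 mm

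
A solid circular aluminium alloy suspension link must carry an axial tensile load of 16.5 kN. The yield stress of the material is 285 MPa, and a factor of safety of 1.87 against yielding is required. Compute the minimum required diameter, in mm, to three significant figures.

Allowable stress σ_allow = 285/1.87 = 152.4 MPa.
Required area A = F/σ_allow = 16500/152.4 = 108.3 mm².
A = πd²/4 → d = √(4A/π) = 11.74 mm.

d = 11.7 mm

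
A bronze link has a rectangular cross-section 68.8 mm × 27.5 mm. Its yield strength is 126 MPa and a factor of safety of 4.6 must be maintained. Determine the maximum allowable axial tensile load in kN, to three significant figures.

σ_allow = 126/4.6 = 27.39 MPa.
A = 68.8×27.5 = 1892 mm².
F_allow = σ_allow × A = 27.39×1892 = 51820 N.

F_allow = 51.8 kN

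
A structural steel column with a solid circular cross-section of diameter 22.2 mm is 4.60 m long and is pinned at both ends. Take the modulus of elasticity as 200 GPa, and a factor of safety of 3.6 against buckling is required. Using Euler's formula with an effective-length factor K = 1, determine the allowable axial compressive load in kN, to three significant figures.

I = πd⁴/64 = π×22.2⁴/64 = 11920 mm⁴.
Effective length L_e = KL = 1×4.60 m = 4600 mm.
Euler critical load P_cr = π²EI/L_e² = π²×200000×11920/4600² = 1112 N.
P_allow = P_cr/n = 1112/3.6 = 309.0 N.

P_allow = 0.309 kN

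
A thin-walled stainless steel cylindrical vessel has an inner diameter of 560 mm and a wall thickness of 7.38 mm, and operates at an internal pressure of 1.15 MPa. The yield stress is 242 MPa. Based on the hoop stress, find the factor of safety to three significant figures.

σ_h = pD/(2t) = 1.15×560/(2×7.38) = 43.63 MPa.
n = 242/43.63 = 5.546.

n = 5.55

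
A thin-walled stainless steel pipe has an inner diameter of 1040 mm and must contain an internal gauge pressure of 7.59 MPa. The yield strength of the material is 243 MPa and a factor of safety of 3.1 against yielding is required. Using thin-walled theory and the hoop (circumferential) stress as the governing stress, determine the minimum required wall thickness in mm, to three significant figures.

t = 50.4 mm

σ_allow = 243/3.1 = 78.39 MPa.
Hoop stress σ_h = pD/(2t), so t = pD/(2σ_allow) = 7.59×1040/(2×78.39) = 50.35 mm.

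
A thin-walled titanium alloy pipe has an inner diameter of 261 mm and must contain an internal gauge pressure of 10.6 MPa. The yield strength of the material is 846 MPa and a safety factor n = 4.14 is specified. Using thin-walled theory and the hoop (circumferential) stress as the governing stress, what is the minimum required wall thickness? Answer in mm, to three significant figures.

t = 6.77 mm

σ_allow = 846/4.14 = 204.3 MPa.
Hoop stress σ_h = pD/(2t), so t = pD/(2σ_allow) = 10.6×261/(2×204.3) = 6.769 mm.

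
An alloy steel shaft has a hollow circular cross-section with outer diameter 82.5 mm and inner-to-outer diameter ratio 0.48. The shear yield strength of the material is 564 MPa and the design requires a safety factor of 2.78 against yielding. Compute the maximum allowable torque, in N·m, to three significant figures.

T_allow = 21200 N·m

τ_allow = 564/2.78 = 202.9 MPa.
For a hollow shaft T_allow = τ_allow·πd_o³(1−k⁴)/16 with 1−k⁴ = 0.9469, so πd_o³(1−k⁴)/16 = 104400 mm³.
T_allow = 202.9×104400 = 2.118×10^7 N·mm = 21180 N·m.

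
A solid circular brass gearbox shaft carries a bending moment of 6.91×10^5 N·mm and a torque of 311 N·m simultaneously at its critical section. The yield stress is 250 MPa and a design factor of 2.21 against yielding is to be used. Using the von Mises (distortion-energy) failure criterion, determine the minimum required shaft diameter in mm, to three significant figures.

d = 40.6 mm

σ_allow = σ_y/n = 250/2.21 = 113.1 MPa.
For a solid shaft σ_b = 32M/(πd³) and τ = 16T/(πd³), so the von Mises stress is σ' = (16/πd³)·√(4M²+3T²).
√(4M²+3T²) = √(4×(691000)² + 3×(311000)²) = 1.483×10^6 N·mm.
d³ = 16×1.483×10^6/(π×113.1) = 66780 mm³.
d = 40.57 mm.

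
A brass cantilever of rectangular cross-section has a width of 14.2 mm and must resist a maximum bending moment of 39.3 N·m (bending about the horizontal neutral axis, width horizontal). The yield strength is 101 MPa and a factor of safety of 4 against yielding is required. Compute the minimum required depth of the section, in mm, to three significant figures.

h = 25.6 mm

σ_allow = 101/4 = 25.25 MPa.
For a rectangular section σ = 6M/(bh²), so h² = 6M/(b σ_allow) = 6×39300/(14.2×25.25) = 657.6 mm².
h = 25.64 mm.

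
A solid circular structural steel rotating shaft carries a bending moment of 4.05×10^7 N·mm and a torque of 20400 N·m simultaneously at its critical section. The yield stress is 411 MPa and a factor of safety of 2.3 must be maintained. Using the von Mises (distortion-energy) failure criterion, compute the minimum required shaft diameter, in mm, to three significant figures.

d = 136 mm

σ_allow = σ_y/n = 411/2.3 = 178.7 MPa.
For a solid shaft σ_b = 32M/(πd³) and τ = 16T/(πd³), so the von Mises stress is σ' = (16/πd³)·√(4M²+3T²).
√(4M²+3T²) = √(4×(4.050×10^7)² + 3×(2.040×10^7)²) = 8.837×10^7 N·mm.
d³ = 16×8.837×10^7/(π×178.7) = 2.519×10^6 mm³.
d = 136.1 mm.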